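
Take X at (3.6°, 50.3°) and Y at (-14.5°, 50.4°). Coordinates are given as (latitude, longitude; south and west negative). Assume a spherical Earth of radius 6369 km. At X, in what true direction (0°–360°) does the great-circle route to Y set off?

179.7°

N = sin Δλ·cos φ₂ = +0.0017;  D = cos φ₁ sin φ₂ − sin φ₁ cos φ₂ cos Δλ = -0.3107
initial course = atan2(N, D) = 179.69°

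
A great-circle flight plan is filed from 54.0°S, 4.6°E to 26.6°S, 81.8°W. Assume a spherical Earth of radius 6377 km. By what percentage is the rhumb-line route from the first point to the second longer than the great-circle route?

4.8%

Great circle: σ = 1.1645 rad → d_gc = Rσ = 7425.8 km
Rhumb: Δφ = +0.4782, Δλ = -1.5080, Δψ = +0.6423, q = Δφ/Δψ = 0.7446 → d_rh = R√(Δφ²+q²Δλ²) = 7782.3 km
Excess = (7782.3 − 7425.8) / 7425.8 = 356.5 / 7425.8 = 4.80% ≈ 4.8%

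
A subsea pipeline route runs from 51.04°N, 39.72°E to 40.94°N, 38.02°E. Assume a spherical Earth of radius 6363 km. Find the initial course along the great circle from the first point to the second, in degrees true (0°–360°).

187.3°

θ = atan2( sin Δλ·cos φ₂ ,  cos φ₁ sin φ₂ − sin φ₁ cos φ₂ cos Δλ )
  = atan2(-0.0224, -0.1751) = 187.29°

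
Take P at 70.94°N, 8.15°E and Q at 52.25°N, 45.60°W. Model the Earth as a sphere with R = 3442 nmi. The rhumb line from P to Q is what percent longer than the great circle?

2.9%

Great circle: σ = 0.5245 rad → d_gc = Rσ = 1805.4 nmi
Rhumb: Δφ = -0.3262, Δλ = -0.9381, Δψ = -0.7112, q = Δφ/Δψ = 0.4586 → d_rh = R√(Δφ²+q²Δλ²) = 1858.5 nmi
Excess = (1858.5 − 1805.4) / 1805.4 = 53.1 / 1805.4 = 2.94% ≈ 2.9%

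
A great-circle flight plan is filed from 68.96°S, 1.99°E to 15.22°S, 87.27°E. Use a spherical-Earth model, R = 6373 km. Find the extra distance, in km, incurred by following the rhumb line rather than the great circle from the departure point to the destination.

Great circle: cos σ = sin φ₁ sin φ₂ + cos φ₁ cos φ₂ cos Δλ,  σ = 1.2937 rad → d_gc = 8245.0 km
Rhumb line: Δψ = +1.4148, q = Δφ/Δψ = 0.6629, d_rh = R√(Δφ²+q²Δλ²) = 8676.2 km
Excess = 8676.2 − 8245.0 = 431.2 ≈ 431 km

431 km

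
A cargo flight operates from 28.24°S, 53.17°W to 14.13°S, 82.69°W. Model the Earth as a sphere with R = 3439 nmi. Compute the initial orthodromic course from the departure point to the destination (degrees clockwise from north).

N = sin Δλ·cos φ₂ = -0.4778;  D = cos φ₁ sin φ₂ − sin φ₁ cos φ₂ cos Δλ = +0.1842
initial course = atan2(N, D) = 291.08°

291.1°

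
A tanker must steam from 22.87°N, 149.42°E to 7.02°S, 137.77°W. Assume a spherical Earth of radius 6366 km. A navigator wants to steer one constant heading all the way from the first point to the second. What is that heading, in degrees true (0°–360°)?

112.8°

Δψ = ln[tan(π/4+φ₂/2)/tan(π/4+φ₁/2)] = -0.5330
Δλ = +1.2708 rad (taken the short way round)
course = atan2(Δλ, Δψ) = 112.76°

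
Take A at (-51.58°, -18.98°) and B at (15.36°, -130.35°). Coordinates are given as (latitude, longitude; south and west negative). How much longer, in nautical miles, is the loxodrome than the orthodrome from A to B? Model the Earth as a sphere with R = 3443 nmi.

Great circle: cos σ = sin φ₁ sin φ₂ + cos φ₁ cos φ₂ cos Δλ,  σ = 2.0107 rad → d_gc = 6922.9 nmi
Rhumb line: Δψ = +1.3257, q = Δφ/Δψ = 0.8813, d_rh = R√(Δφ²+q²Δλ²) = 7139.2 nmi
Excess = 7139.2 − 6922.9 = 216.3 ≈ 216 nmi

216 nmi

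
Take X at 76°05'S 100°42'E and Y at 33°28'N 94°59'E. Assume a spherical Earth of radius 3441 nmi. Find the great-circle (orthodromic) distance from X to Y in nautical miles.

6583 nmi

Haversine: a = sin²(Δφ/2)+cos φ₁ cos φ₂ sin²(Δλ/2) = 0.66781;  σ = 2·atan2(√a,√(1−a))
σ = 109.611° → d = Rσ = 3441·1.91307 = 6583 nmi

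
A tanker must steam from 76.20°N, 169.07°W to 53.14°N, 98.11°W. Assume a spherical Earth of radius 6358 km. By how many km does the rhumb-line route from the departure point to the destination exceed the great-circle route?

Great circle: cos σ = sin φ₁ sin φ₂ + cos φ₁ cos φ₂ cos Δλ,  σ = 0.6029 rad → d_gc = 3833.3 km
Rhumb line: Δψ = -1.0130, q = Δφ/Δψ = 0.3973, d_rh = R√(Δφ²+q²Δλ²) = 4041.9 km
Excess = 4041.9 − 3833.3 = 208.6 ≈ 209 km

209 km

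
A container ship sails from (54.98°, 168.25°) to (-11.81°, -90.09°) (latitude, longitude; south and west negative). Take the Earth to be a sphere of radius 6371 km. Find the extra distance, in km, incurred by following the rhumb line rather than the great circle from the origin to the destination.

Great circle: cos σ = sin φ₁ sin φ₂ + cos φ₁ cos φ₂ cos Δλ,  σ = 1.8558 rad → d_gc = 11823.1 km
Rhumb line: Δψ = -1.3612, q = Δφ/Δψ = 0.8564, d_rh = R√(Δφ²+q²Δλ²) = 12201.1 km
Excess = 12201.1 − 11823.1 = 378.0 ≈ 378 km

378 km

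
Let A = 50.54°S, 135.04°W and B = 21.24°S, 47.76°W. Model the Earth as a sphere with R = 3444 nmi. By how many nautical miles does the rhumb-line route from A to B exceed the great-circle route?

179 nmi

Great circle: cos σ = sin φ₁ sin φ₂ + cos φ₁ cos φ₂ cos Δλ,  σ = 1.2579 rad → d_gc = 4332.2 nmi
Rhumb line: Δψ = +0.6459, q = Δφ/Δψ = 0.7917, d_rh = R√(Δφ²+q²Δλ²) = 4511.5 nmi
Excess = 4511.5 − 4332.2 = 179.3 ≈ 179 nmi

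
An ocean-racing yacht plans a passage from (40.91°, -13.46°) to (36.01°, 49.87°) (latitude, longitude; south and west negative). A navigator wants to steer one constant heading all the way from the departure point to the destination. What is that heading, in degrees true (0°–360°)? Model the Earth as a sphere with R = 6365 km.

95.6°

Meridional parts: M(φ₁)=+0.7838, M(φ₂)=+0.6745 → ΔM = -0.1093;  Δλ = +1.1053 rad
tan C = Δλ / ΔM = -10.1134 → C = 95.65°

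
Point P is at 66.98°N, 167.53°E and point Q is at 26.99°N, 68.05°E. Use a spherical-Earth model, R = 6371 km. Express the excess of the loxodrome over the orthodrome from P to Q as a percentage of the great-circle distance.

8.3%

Great circle: σ = 1.2022 rad → d_gc = Rσ = 7659.2 km
Rhumb: Δφ = -0.6980, Δλ = -1.7363, Δψ = -1.1019, q = Δφ/Δψ = 0.6334 → d_rh = R√(Δφ²+q²Δλ²) = 8298.5 km
Excess = (8298.5 − 7659.2) / 7659.2 = 639.3 / 7659.2 = 8.347% ≈ 8.3%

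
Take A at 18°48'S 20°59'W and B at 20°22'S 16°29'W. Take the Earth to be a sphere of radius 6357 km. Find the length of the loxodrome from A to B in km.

501 km

Rhumb course C = atan2(Δλ, Δψ) with Δψ = ln[tan(π/4+φ₂/2)/tan(π/4+φ₁/2)] = -0.0290, Δλ = +0.0785 → C = 110.28°
d = R·|Δφ| / |cos C| = 6357·0.02734 / 0.34663 = 501 km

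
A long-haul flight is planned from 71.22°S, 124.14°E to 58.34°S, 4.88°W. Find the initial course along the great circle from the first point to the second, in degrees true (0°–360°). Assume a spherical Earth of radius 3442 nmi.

214.8°

θ = atan2( sin Δλ·cos φ₂ ,  cos φ₁ sin φ₂ − sin φ₁ cos φ₂ cos Δλ )
  = atan2(-0.4078, -0.5869) = 214.79°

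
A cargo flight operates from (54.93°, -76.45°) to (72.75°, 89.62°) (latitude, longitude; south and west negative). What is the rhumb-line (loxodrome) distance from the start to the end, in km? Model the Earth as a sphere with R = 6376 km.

8079 km

Δψ = ln[tan(π/4+φ₂/2)/tan(π/4+φ₁/2)] = +0.7339;  Δφ = +0.3110 rad,  Δλ = +2.8985 rad
q = Δφ/Δψ = 0.4238
d = R·√(Δφ² + q²Δλ²) = 6376·1.26716 = 8079 km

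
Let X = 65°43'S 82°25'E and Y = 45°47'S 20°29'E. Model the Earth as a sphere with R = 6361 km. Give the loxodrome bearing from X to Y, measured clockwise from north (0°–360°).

Meridional parts: M(φ₁)=-1.5365, M(φ₂)=-0.9008 → ΔM = +0.6356;  Δλ = -1.0809 rad
tan C = Δλ / ΔM = -1.7006 → C = 300.46°

300.5°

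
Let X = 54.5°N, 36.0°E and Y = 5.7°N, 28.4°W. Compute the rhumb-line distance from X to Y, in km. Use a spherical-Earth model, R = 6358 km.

7976 km

Δψ = ln[tan(π/4+φ₂/2)/tan(π/4+φ₁/2)] = -1.0395;  Δφ = -0.8517 rad,  Δλ = -1.1240 rad
q = Δφ/Δψ = 0.8194
d = R·√(Δφ² + q²Δλ²) = 6358·1.25445 = 7976 km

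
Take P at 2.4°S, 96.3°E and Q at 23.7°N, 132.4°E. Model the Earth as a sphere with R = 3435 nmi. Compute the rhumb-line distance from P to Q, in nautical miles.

Rhumb course C = atan2(Δλ, Δψ) with Δψ = ln[tan(π/4+φ₂/2)/tan(π/4+φ₁/2)] = +0.4679, Δλ = +0.6301 → C = 53.40°
d = R·|Δφ| / |cos C| = 3435·0.45553 / 0.59618 = 2625 nmi

2625 nmi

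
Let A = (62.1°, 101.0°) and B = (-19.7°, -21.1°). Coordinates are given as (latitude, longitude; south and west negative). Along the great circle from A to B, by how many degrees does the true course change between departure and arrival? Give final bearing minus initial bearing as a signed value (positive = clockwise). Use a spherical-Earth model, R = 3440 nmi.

-81.7°

At departure: θ₁ = atan2(sin Δλ cos φ₂, cos φ₁ sin φ₂ − sin φ₁ cos φ₂ cos Δλ) = 289.63°
At arrival: θ₂ = atan2(sin Δλ cos φ₁, −cos φ₂ sin φ₁ + sin φ₂ cos φ₁ cos Δλ) = 207.91°
Δθ = θ₂ − θ₁ = -81.7°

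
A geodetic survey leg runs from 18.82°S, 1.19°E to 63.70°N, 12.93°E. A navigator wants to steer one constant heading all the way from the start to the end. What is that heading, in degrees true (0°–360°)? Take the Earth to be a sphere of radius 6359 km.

6.5°

Meridional parts: M(φ₁)=-0.3345, M(φ₂)=+1.4540 → ΔM = +1.7886;  Δλ = +0.2049 rad
tan C = Δλ / ΔM = +0.1146 → C = 6.54°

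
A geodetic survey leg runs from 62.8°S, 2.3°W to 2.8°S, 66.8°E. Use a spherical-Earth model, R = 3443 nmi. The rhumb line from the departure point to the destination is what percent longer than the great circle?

Great circle: σ = 1.3630 rad → d_gc = Rσ = 4692.8 nmi
Rhumb: Δφ = +1.0472, Δλ = +1.2060, Δψ = +1.3702, q = Δφ/Δψ = 0.7642 → d_rh = R√(Δφ²+q²Δλ²) = 4803.1 nmi
Excess = (4803.1 − 4692.8) / 4692.8 = 110.3 / 4692.8 = 2.3504% ≈ 2.4%

2.4%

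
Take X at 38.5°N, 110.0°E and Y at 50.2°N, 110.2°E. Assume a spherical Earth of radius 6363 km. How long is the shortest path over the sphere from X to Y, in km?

1299 km

Haversine: a = sin²(Δφ/2)+cos φ₁ cos φ₂ sin²(Δλ/2) = 0.01039;  σ = 2·atan2(√a,√(1−a))
σ = 11.701° → d = Rσ = 6363·0.20422 = 1299 km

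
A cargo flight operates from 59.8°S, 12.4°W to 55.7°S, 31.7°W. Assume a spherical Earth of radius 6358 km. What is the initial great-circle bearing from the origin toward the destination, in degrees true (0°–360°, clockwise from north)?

N = sin Δλ·cos φ₂ = -0.1863;  D = cos φ₁ sin φ₂ − sin φ₁ cos φ₂ cos Δλ = +0.0441
initial course = atan2(N, D) = 283.33°

283.3°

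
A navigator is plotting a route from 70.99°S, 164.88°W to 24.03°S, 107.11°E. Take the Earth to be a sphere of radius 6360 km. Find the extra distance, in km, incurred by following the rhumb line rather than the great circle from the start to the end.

475 km

Great circle: cos σ = sin φ₁ sin φ₂ + cos φ₁ cos φ₂ cos Δλ,  σ = 1.1644 rad → d_gc = 7405.3 km
Rhumb line: Δψ = +1.3549, q = Δφ/Δψ = 0.6049, d_rh = R√(Δφ²+q²Δλ²) = 7880.1 km
Excess = 7880.1 − 7405.3 = 474.8 ≈ 475 km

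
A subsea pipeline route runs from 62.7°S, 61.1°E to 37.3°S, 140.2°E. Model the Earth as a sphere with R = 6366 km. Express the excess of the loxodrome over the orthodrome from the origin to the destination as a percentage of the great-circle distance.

5.3%

Great circle: σ = 0.9179 rad → d_gc = Rσ = 5843.4 km
Rhumb: Δφ = +0.4433, Δλ = +1.3806, Δψ = +0.7128, q = Δφ/Δψ = 0.6220 → d_rh = R√(Δφ²+q²Δλ²) = 6151.8 km
Excess = (6151.8 − 5843.4) / 5843.4 = 308.4 / 5843.4 = 5.28% ≈ 5.3%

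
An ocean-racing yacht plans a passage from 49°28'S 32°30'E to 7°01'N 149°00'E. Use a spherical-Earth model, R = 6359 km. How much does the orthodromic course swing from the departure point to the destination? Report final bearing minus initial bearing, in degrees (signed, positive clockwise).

At departure: θ₁ = atan2(sin Δλ cos φ₂, cos φ₁ sin φ₂ − sin φ₁ cos φ₂ cos Δλ) = 106.15°
At arrival: θ₂ = atan2(sin Δλ cos φ₁, −cos φ₂ sin φ₁ + sin φ₂ cos φ₁ cos Δλ) = 38.97°
Δθ = θ₂ − θ₁ = -67.2°

-67.2°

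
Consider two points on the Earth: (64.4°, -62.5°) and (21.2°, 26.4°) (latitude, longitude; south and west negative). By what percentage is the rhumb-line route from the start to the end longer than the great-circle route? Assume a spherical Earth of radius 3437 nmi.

5.8%

Great circle: σ = 1.2304 rad → d_gc = Rσ = 4228.9 nmi
Rhumb: Δφ = -0.7540, Δλ = +1.5516, Δψ = -1.1032, q = Δφ/Δψ = 0.6835 → d_rh = R√(Δφ²+q²Δλ²) = 4472.1 nmi
Excess = (4472.1 − 4228.9) / 4228.9 = 243.2 / 4228.9 = 5.751% ≈ 5.8%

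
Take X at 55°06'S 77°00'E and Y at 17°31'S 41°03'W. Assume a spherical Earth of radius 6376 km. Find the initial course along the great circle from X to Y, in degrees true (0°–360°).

θ = atan2( sin Δλ·cos φ₂ ,  cos φ₁ sin φ₂ − sin φ₁ cos φ₂ cos Δλ )
  = atan2(-0.8416, -0.5400) = 237.32°

237.3°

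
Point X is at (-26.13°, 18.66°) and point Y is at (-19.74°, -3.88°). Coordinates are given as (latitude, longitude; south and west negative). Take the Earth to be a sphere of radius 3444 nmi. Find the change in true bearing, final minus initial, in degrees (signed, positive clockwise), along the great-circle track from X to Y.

+8.9°

Initial bearing θ₁ = atan2(sin Δλ cos φ₂, cos φ₁ sin φ₂ − sin φ₁ cos φ₂ cos Δλ) = 282.45°
Final bearing θ₂ = (initial bearing from the destination back to the start) + 180° = 291.34°
Δθ = θ₂ − θ₁ = +8.9°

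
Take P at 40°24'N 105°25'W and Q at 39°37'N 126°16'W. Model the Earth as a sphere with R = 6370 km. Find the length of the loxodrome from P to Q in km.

1778 km

Δψ = ln[tan(π/4+φ₂/2)/tan(π/4+φ₁/2)] = -0.0178;  Δφ = -0.0137 rad,  Δλ = -0.3639 rad
q = Δφ/Δψ = 0.7659
d = R·√(Δφ² + q²Δλ²) = 6370·0.27906 = 1778 km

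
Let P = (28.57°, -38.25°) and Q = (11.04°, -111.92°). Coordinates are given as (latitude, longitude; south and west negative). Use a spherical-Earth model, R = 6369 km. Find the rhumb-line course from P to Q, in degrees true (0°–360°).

Δψ = ln[tan(π/4+φ₂/2)/tan(π/4+φ₁/2)] = -0.3268
Δλ = -1.2858 rad (taken the short way round)
course = atan2(Δλ, Δψ) = 255.74°

255.7°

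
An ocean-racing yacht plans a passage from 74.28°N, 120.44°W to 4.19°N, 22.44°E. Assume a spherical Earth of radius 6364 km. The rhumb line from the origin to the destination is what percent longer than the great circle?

Great circle: σ = 1.7164 rad → d_gc = Rσ = 10923.4 km
Rhumb: Δφ = -1.2233, Δλ = +2.4937, Δψ = -1.9069, q = Δφ/Δψ = 0.6415 → d_rh = R√(Δφ²+q²Δλ²) = 12816.1 km
Excess = (12816.1 − 10923.4) / 10923.4 = 1892.7 / 10923.4 = 17.33% ≈ 17.3%

17.3%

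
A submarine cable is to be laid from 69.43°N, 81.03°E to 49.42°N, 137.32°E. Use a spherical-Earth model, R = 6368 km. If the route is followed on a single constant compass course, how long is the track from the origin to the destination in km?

3791 km

Δψ = ln[tan(π/4+φ₂/2)/tan(π/4+φ₁/2)] = -0.7117;  Δφ = -0.3492 rad,  Δλ = +0.9824 rad
q = Δφ/Δψ = 0.4907
d = R·√(Δφ² + q²Δλ²) = 6368·0.59531 = 3791 km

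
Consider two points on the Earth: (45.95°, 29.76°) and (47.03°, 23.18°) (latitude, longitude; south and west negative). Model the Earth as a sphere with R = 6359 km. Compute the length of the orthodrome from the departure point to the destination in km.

cos σ = sin φ₁ sin φ₂ + cos φ₁ cos φ₂ cos Δλ
      = sin(45.95°)sin(47.03°) + cos(45.95°)cos(47.03°)cos(-6.58°) = 0.9967
σ = 4.656° → d = Rσ = 6359·0.08126 = 517 km

517 km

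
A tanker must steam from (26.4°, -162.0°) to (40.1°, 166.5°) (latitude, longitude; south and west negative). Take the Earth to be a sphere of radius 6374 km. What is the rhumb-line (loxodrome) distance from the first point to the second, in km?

3292 km

Rhumb course C = atan2(Δλ, Δψ) with Δψ = ln[tan(π/4+φ₂/2)/tan(π/4+φ₁/2)] = +0.2872, Δλ = -0.5498 → C = 297.58°
d = R·|Δφ| / |cos C| = 6374·0.23911 / 0.46302 = 3292 km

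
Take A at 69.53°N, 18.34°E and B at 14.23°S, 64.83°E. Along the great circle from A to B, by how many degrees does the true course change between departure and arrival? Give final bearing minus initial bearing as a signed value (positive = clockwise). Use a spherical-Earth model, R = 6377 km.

Initial bearing θ₁ = atan2(sin Δλ cos φ₂, cos φ₁ sin φ₂ − sin φ₁ cos φ₂ cos Δλ) = 135.33°
Final bearing θ₂ = (initial bearing from the destination back to the start) + 180° = 165.31°
Δθ = θ₂ − θ₁ = +30.0°

+30.0°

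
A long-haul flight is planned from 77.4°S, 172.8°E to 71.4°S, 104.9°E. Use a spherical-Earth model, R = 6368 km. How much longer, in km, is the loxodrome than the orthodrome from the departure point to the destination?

113 km

Great circle: cos σ = sin φ₁ sin φ₂ + cos φ₁ cos φ₂ cos Δλ,  σ = 0.3140 rad → d_gc = 1999.3 km
Rhumb line: Δψ = +0.3943, q = Δφ/Δψ = 0.2656, d_rh = R√(Δφ²+q²Δλ²) = 2112.5 km
Excess = 2112.5 − 1999.3 = 113.2 ≈ 113 km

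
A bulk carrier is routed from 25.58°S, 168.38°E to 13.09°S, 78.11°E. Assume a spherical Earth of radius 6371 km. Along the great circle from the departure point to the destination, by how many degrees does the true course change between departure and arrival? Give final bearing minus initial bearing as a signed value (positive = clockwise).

+37.0°

At departure: θ₁ = atan2(sin Δλ cos φ₂, cos φ₁ sin φ₂ − sin φ₁ cos φ₂ cos Δλ) = 258.04°
At arrival: θ₂ = atan2(sin Δλ cos φ₁, −cos φ₂ sin φ₁ + sin φ₂ cos φ₁ cos Δλ) = 295.05°
Δθ = θ₂ − θ₁ = +37.0°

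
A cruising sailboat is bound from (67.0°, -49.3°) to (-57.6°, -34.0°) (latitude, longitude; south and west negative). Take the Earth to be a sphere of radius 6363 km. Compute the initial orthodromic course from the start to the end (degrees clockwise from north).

170.0°

θ = atan2( sin Δλ·cos φ₂ ,  cos φ₁ sin φ₂ − sin φ₁ cos φ₂ cos Δλ )
  = atan2(+0.1414, -0.8057) = 170.05°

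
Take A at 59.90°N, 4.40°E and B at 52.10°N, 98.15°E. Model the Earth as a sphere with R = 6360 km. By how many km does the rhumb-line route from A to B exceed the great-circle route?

475 km

Great circle: cos σ = sin φ₁ sin φ₂ + cos φ₁ cos φ₂ cos Δλ,  σ = 0.8466 rad → d_gc = 5384.4 km
Rhumb line: Δψ = -0.2445, q = Δφ/Δψ = 0.5569, d_rh = R√(Δφ²+q²Δλ²) = 5859.2 km
Excess = 5859.2 − 5384.4 = 474.8 ≈ 475 km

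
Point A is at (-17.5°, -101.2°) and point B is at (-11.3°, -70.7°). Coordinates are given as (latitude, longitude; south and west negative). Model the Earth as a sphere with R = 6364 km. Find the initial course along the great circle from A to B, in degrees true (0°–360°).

82.3°

θ = atan2( sin Δλ·cos φ₂ ,  cos φ₁ sin φ₂ − sin φ₁ cos φ₂ cos Δλ )
  = atan2(+0.4977, +0.0672) = 82.31°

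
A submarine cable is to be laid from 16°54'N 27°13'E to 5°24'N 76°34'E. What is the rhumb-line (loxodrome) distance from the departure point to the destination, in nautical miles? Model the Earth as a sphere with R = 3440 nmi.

Rhumb course C = atan2(Δλ, Δψ) with Δψ = ln[tan(π/4+φ₂/2)/tan(π/4+φ₁/2)] = -0.2049, Δλ = +0.8613 → C = 103.38°
d = R·|Δφ| / |cos C| = 3440·0.20071 / 0.23148 = 2983 nmi

2983 nmi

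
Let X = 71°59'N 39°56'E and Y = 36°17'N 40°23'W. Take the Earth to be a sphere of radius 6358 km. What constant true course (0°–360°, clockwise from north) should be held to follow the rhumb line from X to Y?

Δψ = ln[tan(π/4+φ₂/2)/tan(π/4+φ₁/2)] = -1.1614
Δλ = -1.4018 rad (taken the short way round)
course = atan2(Δλ, Δψ) = 230.36°

230.4°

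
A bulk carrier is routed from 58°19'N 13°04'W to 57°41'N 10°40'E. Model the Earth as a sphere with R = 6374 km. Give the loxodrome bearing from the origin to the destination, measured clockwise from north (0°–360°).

Δψ = ln[tan(π/4+φ₂/2)/tan(π/4+φ₁/2)] = -0.0209
Δλ = +0.4142 rad (taken the short way round)
course = atan2(Δλ, Δψ) = 92.88°

92.9°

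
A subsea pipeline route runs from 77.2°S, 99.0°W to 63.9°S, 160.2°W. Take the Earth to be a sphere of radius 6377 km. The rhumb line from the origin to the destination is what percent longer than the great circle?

4.3%

Great circle: σ = 0.3959 rad → d_gc = Rσ = 2524.4 km
Rhumb: Δφ = +0.2321, Δλ = -1.0681, Δψ = +0.7258, q = Δφ/Δψ = 0.3198 → d_rh = R√(Δφ²+q²Δλ²) = 2633.8 km
Excess = (2633.8 − 2524.4) / 2524.4 = 109.4 / 2524.4 = 4.33% ≈ 4.3%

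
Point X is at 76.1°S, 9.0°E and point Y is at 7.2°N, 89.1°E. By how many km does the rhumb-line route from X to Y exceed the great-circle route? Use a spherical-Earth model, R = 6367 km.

409 km

Great circle: cos σ = sin φ₁ sin φ₂ + cos φ₁ cos φ₂ cos Δλ,  σ = 1.6516 rad → d_gc = 10515.6 km
Rhumb line: Δψ = +2.2306, q = Δφ/Δψ = 0.6518, d_rh = R√(Δφ²+q²Δλ²) = 10924.6 km
Excess = 10924.6 − 10515.6 = 409.0 ≈ 409 km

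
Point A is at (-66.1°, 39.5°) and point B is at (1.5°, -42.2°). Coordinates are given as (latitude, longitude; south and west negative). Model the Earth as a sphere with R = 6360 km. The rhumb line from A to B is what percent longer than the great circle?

Great circle: σ = 1.5363 rad → d_gc = Rσ = 9770.6 km
Rhumb: Δφ = +1.1798, Δλ = -1.4259, Δψ = +1.5790, q = Δφ/Δψ = 0.7472 → d_rh = R√(Δφ²+q²Δλ²) = 10110.6 km
Excess = (10110.6 − 9770.6) / 9770.6 = 340.0 / 9770.6 = 3.48% ≈ 3.5%

3.5%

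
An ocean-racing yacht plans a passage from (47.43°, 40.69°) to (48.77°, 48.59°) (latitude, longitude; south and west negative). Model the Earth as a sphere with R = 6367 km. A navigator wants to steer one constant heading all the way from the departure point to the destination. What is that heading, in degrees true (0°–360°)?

Δψ = ln[tan(π/4+φ₂/2)/tan(π/4+φ₁/2)] = +0.0350
Δλ = +0.1379 rad (taken the short way round)
course = atan2(Δλ, Δψ) = 75.75°

75.7°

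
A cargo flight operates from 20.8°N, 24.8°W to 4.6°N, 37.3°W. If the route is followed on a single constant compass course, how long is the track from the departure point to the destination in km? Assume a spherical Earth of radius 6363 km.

2249 km

Δψ = ln[tan(π/4+φ₂/2)/tan(π/4+φ₁/2)] = -0.2909;  Δφ = -0.2827 rad,  Δλ = -0.2182 rad
q = Δφ/Δψ = 0.9719
d = R·√(Δφ² + q²Δλ²) = 6363·0.35342 = 2249 km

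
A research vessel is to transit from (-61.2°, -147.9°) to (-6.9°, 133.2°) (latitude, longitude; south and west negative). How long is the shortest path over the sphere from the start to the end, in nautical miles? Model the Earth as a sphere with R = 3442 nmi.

4723 nmi

Haversine: a = sin²(Δφ/2)+cos φ₁ cos φ₂ sin²(Δλ/2) = 0.40132;  σ = 2·atan2(√a,√(1−a))
σ = 78.618° → d = Rσ = 3442·1.37214 = 4723 nmi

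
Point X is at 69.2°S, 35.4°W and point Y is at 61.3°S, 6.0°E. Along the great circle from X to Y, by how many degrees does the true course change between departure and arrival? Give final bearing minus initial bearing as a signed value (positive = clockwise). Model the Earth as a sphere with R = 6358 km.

-38.0°

Initial bearing θ₁ = atan2(sin Δλ cos φ₂, cos φ₁ sin φ₂ − sin φ₁ cos φ₂ cos Δλ) = 85.45°
Final bearing θ₂ = (initial bearing from the destination back to the start) + 180° = 47.49°
Δθ = θ₂ − θ₁ = -38.0°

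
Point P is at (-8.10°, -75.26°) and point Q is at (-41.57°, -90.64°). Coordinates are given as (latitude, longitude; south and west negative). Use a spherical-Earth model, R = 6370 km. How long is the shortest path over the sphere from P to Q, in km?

4017 km

cos σ = sin φ₁ sin φ₂ + cos φ₁ cos φ₂ cos Δλ
      = sin(-8.10°)sin(-41.57°) + cos(-8.10°)cos(-41.57°)cos(-15.38°) = 0.8076
σ = 36.133° → d = Rσ = 6370·0.63064 = 4017 km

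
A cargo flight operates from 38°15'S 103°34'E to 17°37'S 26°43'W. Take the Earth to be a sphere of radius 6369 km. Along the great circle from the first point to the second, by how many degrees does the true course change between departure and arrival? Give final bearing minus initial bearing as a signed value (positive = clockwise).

Initial bearing θ₁ = atan2(sin Δλ cos φ₂, cos φ₁ sin φ₂ − sin φ₁ cos φ₂ cos Δλ) = 229.58°
Final bearing θ₂ = (initial bearing from the destination back to the start) + 180° = 321.15°
Δθ = θ₂ − θ₁ = +91.6°

+91.6°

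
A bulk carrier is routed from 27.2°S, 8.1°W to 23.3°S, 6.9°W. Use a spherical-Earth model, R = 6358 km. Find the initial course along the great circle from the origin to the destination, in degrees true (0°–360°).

15.8°

N = sin Δλ·cos φ₂ = +0.0192;  D = cos φ₁ sin φ₂ − sin φ₁ cos φ₂ cos Δλ = +0.0679
initial course = atan2(N, D) = 15.81°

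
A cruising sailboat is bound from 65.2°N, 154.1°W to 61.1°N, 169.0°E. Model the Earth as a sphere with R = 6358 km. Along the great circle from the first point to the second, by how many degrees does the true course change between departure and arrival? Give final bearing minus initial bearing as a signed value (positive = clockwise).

-33.2°

Initial bearing θ₁ = atan2(sin Δλ cos φ₂, cos φ₁ sin φ₂ − sin φ₁ cos φ₂ cos Δλ) = 273.23°
Final bearing θ₂ = (initial bearing from the destination back to the start) + 180° = 240.06°
Δθ = θ₂ − θ₁ = -33.2°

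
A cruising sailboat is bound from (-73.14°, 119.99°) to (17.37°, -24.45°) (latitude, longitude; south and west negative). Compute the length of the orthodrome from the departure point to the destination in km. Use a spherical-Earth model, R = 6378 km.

Haversine: a = sin²(Δφ/2)+cos φ₁ cos φ₂ sin²(Δλ/2) = 0.75545;  σ = 2·atan2(√a,√(1−a))
σ = 120.723° → d = Rσ = 6378·2.10702 = 13439 km

13439 km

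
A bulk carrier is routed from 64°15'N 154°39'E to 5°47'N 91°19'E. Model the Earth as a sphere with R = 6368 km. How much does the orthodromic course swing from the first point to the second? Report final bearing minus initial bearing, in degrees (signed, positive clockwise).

-44.2°

Initial bearing θ₁ = atan2(sin Δλ cos φ₂, cos φ₁ sin φ₂ − sin φ₁ cos φ₂ cos Δλ) = 248.05°
Final bearing θ₂ = (initial bearing from the destination back to the start) + 180° = 203.89°
Δθ = θ₂ − θ₁ = -44.2°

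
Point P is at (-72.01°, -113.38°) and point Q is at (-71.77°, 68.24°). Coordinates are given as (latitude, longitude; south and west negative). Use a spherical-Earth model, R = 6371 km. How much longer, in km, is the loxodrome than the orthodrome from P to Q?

Great circle: cos σ = sin φ₁ sin φ₂ + cos φ₁ cos φ₂ cos Δλ,  σ = 0.6321 rad → d_gc = 4027.1 km
Rhumb line: Δψ = +0.0135, q = Δφ/Δψ = 0.3108, d_rh = R√(Δφ²+q²Δλ²) = 6165.5 km
Excess = 6165.5 − 4027.1 = 2138.4 ≈ 2138 km

2138 km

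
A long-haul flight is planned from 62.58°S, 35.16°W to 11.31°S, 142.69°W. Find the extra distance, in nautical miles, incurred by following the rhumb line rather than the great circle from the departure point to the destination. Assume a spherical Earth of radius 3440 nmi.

401 nmi

Great circle: cos σ = sin φ₁ sin φ₂ + cos φ₁ cos φ₂ cos Δλ,  σ = 1.5327 rad → d_gc = 5272.5 nmi
Rhumb line: Δψ = +1.2121, q = Δφ/Δψ = 0.7383, d_rh = R√(Δφ²+q²Δλ²) = 5673.9 nmi
Excess = 5673.9 − 5272.5 = 401.4 ≈ 401 nmi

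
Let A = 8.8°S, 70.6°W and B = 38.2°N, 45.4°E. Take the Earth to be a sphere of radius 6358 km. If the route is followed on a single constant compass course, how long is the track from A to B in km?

13126 km

Δψ = ln[tan(π/4+φ₂/2)/tan(π/4+φ₁/2)] = +0.8766;  Δφ = +0.8203 rad,  Δλ = +2.0246 rad
q = Δφ/Δψ = 0.9358
d = R·√(Δφ² + q²Δλ²) = 6358·2.06449 = 13126 km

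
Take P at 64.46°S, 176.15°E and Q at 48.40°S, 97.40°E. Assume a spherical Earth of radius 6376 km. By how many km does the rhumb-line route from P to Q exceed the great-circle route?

Great circle: cos σ = sin φ₁ sin φ₂ + cos φ₁ cos φ₂ cos Δλ,  σ = 0.7516 rad → d_gc = 4792.5 km
Rhumb line: Δψ = +0.5164, q = Δφ/Δψ = 0.5428, d_rh = R√(Δφ²+q²Δλ²) = 5081.1 km
Excess = 5081.1 − 4792.5 = 288.6 ≈ 289 km

289 km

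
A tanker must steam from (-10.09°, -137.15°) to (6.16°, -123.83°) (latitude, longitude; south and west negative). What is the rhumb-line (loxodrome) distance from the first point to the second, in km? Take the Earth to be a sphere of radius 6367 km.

2331 km

Rhumb course C = atan2(Δλ, Δψ) with Δψ = ln[tan(π/4+φ₂/2)/tan(π/4+φ₁/2)] = +0.2847, Δλ = +0.2325 → C = 39.23°
d = R·|Δφ| / |cos C| = 6367·0.28362 / 0.77461 = 2331 km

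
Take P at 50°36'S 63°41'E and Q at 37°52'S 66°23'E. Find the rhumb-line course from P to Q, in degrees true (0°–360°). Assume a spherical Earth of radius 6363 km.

Meridional parts: M(φ₁)=-1.0271, M(φ₂)=-0.7150 → ΔM = +0.3120;  Δλ = +0.0471 rad
tan C = Δλ / ΔM = +0.1510 → C = 8.59°

8.6°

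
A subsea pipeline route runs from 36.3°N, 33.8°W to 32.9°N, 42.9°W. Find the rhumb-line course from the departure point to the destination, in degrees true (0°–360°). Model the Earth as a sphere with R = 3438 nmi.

Meridional parts: M(φ₁)=+0.6808, M(φ₂)=+0.6086 → ΔM = -0.0721;  Δλ = -0.1588 rad
tan C = Δλ / ΔM = +2.2025 → C = 245.58°

245.6°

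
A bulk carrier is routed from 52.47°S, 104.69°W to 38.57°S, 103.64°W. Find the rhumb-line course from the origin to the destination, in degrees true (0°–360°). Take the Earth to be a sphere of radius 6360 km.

3.0°

Δψ = ln[tan(π/4+φ₂/2)/tan(π/4+φ₁/2)] = +0.3489
Δλ = +0.0183 rad (taken the short way round)
course = atan2(Δλ, Δψ) = 3.01°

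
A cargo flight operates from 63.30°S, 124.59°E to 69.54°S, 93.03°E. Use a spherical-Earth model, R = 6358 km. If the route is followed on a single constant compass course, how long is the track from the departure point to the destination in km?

1556 km

Rhumb course C = atan2(Δλ, Δψ) with Δψ = ln[tan(π/4+φ₂/2)/tan(π/4+φ₁/2)] = -0.2738, Δλ = -0.5508 → C = 243.57°
d = R·|Δφ| / |cos C| = 6358·0.10891 / 0.44513 = 1556 km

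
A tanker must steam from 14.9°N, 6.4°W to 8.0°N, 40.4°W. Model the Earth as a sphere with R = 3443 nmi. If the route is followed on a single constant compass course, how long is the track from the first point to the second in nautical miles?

Δψ = ln[tan(π/4+φ₂/2)/tan(π/4+φ₁/2)] = -0.1230;  Δφ = -0.1204 rad,  Δλ = -0.5934 rad
q = Δφ/Δψ = 0.9795
d = R·√(Δφ² + q²Δλ²) = 3443·0.59357 = 2044 nmi

2044 nmi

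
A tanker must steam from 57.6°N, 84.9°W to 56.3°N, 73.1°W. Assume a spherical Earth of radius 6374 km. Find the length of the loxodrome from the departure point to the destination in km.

730 km

Δψ = ln[tan(π/4+φ₂/2)/tan(π/4+φ₁/2)] = -0.0416;  Δφ = -0.0227 rad,  Δλ = +0.2059 rad
q = Δφ/Δψ = 0.5453
d = R·√(Δφ² + q²Δλ²) = 6374·0.11457 = 730 km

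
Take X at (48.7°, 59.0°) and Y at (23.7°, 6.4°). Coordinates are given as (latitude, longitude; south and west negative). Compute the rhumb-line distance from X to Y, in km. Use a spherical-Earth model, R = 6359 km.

Rhumb course C = atan2(Δλ, Δψ) with Δψ = ln[tan(π/4+φ₂/2)/tan(π/4+φ₁/2)] = -0.5499, Δλ = -0.9180 → C = 239.08°
d = R·|Δφ| / |cos C| = 6359·0.43633 / 0.51385 = 5400 km

5400 km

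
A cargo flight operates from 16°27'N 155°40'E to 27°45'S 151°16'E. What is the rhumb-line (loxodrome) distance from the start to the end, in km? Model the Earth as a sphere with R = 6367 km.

4935 km

Δψ = ln[tan(π/4+φ₂/2)/tan(π/4+φ₁/2)] = -0.7956;  Δφ = -0.7714 rad,  Δλ = -0.0768 rad
q = Δφ/Δψ = 0.9696
d = R·√(Δφ² + q²Δλ²) = 6367·0.77502 = 4935 km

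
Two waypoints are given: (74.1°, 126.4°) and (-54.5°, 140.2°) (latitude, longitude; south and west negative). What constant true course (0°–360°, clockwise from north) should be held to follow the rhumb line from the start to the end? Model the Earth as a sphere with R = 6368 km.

Meridional parts: M(φ₁)=+1.9686, M(φ₂)=-1.1391 → ΔM = -3.1077;  Δλ = +0.2409 rad
tan C = Δλ / ΔM = -0.0775 → C = 175.57°

175.6°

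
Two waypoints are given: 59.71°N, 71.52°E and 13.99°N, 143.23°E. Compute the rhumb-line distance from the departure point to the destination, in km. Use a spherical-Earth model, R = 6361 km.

Rhumb course C = atan2(Δλ, Δψ) with Δψ = ln[tan(π/4+φ₂/2)/tan(π/4+φ₁/2)] = -1.0602, Δλ = +1.2516 → C = 130.27°
d = R·|Δφ| / |cos C| = 6361·0.79796 / 0.64638 = 7853 km

7853 km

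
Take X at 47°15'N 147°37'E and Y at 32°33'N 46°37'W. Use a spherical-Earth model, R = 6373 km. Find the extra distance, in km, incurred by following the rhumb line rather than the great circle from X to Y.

Great circle: cos σ = sin φ₁ sin φ₂ + cos φ₁ cos φ₂ cos Δλ,  σ = 1.7310 rad → d_gc = 11031.7 km
Rhumb line: Δψ = -0.3367, q = Δφ/Δψ = 0.7621, d_rh = R√(Δφ²+q²Δλ²) = 14146.4 km
Excess = 14146.4 − 11031.7 = 3114.7 ≈ 3115 km

3115 km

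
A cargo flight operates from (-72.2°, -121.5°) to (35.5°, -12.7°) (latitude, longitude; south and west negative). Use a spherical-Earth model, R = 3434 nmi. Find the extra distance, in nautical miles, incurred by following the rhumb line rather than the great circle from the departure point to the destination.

337 nmi

Great circle: cos σ = sin φ₁ sin φ₂ + cos φ₁ cos φ₂ cos Δλ,  σ = 2.2564 rad → d_gc = 7748.3 nmi
Rhumb line: Δψ = +2.5176, q = Δφ/Δψ = 0.7466, d_rh = R√(Δφ²+q²Δλ²) = 8085.2 nmi
Excess = 8085.2 − 7748.3 = 336.9 ≈ 337 nmi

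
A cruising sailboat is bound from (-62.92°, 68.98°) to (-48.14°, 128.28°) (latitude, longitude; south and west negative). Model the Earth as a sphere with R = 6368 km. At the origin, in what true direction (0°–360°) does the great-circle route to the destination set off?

N = sin Δλ·cos φ₂ = +0.5738;  D = cos φ₁ sin φ₂ − sin φ₁ cos φ₂ cos Δλ = -0.0357
initial course = atan2(N, D) = 93.56°

93.6°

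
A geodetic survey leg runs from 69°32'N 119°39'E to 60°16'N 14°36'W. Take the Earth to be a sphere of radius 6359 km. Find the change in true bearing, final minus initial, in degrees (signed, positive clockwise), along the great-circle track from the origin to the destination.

Initial bearing θ₁ = atan2(sin Δλ cos φ₂, cos φ₁ sin φ₂ − sin φ₁ cos φ₂ cos Δλ) = 330.50°
Final bearing θ₂ = (initial bearing from the destination back to the start) + 180° = 200.32°
Δθ = θ₂ − θ₁ = -130.2°

-130.2°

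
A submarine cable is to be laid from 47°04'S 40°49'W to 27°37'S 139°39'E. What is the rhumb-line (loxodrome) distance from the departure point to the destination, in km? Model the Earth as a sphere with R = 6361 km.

15828 km

Rhumb course C = atan2(Δλ, Δψ) with Δψ = ln[tan(π/4+φ₂/2)/tan(π/4+φ₁/2)] = +0.4315, Δλ = -3.1334 → C = 277.84°
d = R·|Δφ| / |cos C| = 6361·0.33947 / 0.13642 = 15828 km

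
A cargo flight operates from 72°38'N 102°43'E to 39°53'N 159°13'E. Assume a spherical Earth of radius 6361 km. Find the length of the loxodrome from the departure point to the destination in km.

4847 km

Δψ = ln[tan(π/4+φ₂/2)/tan(π/4+φ₁/2)] = -1.1189;  Δφ = -0.5716 rad,  Δλ = +0.9861 rad
q = Δφ/Δψ = 0.5109
d = R·√(Δφ² + q²Δλ²) = 6361·0.76191 = 4847 km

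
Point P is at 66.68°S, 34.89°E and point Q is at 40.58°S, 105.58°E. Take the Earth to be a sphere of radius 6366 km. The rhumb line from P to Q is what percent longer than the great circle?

Great circle: σ = 0.7999 rad → d_gc = Rσ = 5092.1 km
Rhumb: Δφ = +0.4555, Δλ = +1.2338, Δψ = +0.8019, q = Δφ/Δψ = 0.5680 → d_rh = R√(Δφ²+q²Δλ²) = 5321.1 km
Excess = (5321.1 − 5092.1) / 5092.1 = 229.0 / 5092.1 = 4.50% ≈ 4.5%

4.5%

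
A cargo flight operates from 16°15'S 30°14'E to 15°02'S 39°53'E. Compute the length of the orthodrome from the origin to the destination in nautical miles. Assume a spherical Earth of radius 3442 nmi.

cos σ = sin φ₁ sin φ₂ + cos φ₁ cos φ₂ cos Δλ
      = sin(-16.25°)sin(-15.03°) + cos(-16.25°)cos(-15.03°)cos(9.65°) = 0.9867
σ = 9.371° → d = Rσ = 3442·0.16355 = 563 nmi

563 nmi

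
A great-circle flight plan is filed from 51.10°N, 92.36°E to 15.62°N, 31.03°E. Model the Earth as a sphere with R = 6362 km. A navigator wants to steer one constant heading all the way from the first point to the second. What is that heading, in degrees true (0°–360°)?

234.5°

Meridional parts: M(φ₁)=+1.0409, M(φ₂)=+0.2761 → ΔM = -0.7648;  Δλ = -1.0704 rad
tan C = Δλ / ΔM = +1.3995 → C = 234.45°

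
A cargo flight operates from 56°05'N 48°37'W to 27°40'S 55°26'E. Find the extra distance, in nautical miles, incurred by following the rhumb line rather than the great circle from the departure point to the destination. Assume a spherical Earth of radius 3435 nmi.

154 nmi

Great circle: cos σ = sin φ₁ sin φ₂ + cos φ₁ cos φ₂ cos Δλ,  σ = 2.1005 rad → d_gc = 7215.3 nmi
Rhumb line: Δψ = -1.6905, q = Δφ/Δψ = 0.8647, d_rh = R√(Δφ²+q²Δλ²) = 7369.1 nmi
Excess = 7369.1 − 7215.3 = 153.8 ≈ 154 nmi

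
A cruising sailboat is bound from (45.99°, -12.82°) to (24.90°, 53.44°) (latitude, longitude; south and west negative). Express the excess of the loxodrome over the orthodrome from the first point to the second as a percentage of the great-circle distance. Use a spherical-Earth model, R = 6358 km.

2.1%

Great circle: σ = 0.9806 rad → d_gc = Rσ = 6234.6 km
Rhumb: Δφ = -0.3681, Δλ = +1.1565, Δψ = -0.4571, q = Δφ/Δψ = 0.8053 → d_rh = R√(Δφ²+q²Δλ²) = 6367.0 km
Excess = (6367.0 − 6234.6) / 6234.6 = 132.4 / 6234.6 = 2.12% ≈ 2.1%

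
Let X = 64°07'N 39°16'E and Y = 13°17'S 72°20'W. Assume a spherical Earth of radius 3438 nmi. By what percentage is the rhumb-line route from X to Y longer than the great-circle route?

5.6%

Great circle: σ = 1.9424 rad → d_gc = Rσ = 6678.0 nmi
Rhumb: Δφ = -1.3509, Δλ = -1.9478, Δψ = -1.7045, q = Δφ/Δψ = 0.7925 → d_rh = R√(Δφ²+q²Δλ²) = 7052.4 nmi
Excess = (7052.4 − 6678.0) / 6678.0 = 374.4 / 6678.0 = 5.61% ≈ 5.6%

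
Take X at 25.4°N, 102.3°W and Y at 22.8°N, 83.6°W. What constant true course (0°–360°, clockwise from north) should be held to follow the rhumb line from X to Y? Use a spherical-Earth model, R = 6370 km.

98.7°

Δψ = ln[tan(π/4+φ₂/2)/tan(π/4+φ₁/2)] = -0.0497
Δλ = +0.3264 rad (taken the short way round)
course = atan2(Δλ, Δψ) = 98.66°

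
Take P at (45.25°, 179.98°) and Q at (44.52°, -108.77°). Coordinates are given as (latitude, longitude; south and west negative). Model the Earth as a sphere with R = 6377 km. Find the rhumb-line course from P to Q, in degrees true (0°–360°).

90.8°

Meridional parts: M(φ₁)=+0.8876, M(φ₂)=+0.8696 → ΔM = -0.0180;  Δλ = +1.2435 rad
tan C = Δλ / ΔM = -69.1525 → C = 90.83°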